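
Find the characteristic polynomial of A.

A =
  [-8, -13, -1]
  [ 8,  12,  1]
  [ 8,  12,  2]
x^3 - 6*x^2 + 12*x - 8

Expanding det(x·I − A) (e.g. by cofactor expansion or by noting that A is similar to its Jordan form J, which has the same characteristic polynomial as A) gives
  χ_A(x) = x^3 - 6*x^2 + 12*x - 8
which factors as (x - 2)^3. The eigenvalues (with algebraic multiplicities) are λ = 2 with multiplicity 3.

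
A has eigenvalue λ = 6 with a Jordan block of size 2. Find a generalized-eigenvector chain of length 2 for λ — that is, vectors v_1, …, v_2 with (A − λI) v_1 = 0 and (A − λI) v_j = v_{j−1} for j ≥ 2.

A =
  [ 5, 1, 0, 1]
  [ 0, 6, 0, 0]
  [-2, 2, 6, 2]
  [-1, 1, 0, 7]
A Jordan chain for λ = 6 of length 2:
v_1 = (-1, 0, -2, -1)ᵀ
v_2 = (1, 0, 0, 0)ᵀ

Let N = A − (6)·I. We want v_2 with N^2 v_2 = 0 but N^1 v_2 ≠ 0; then v_{j-1} := N · v_j for j = 2, …, 2.

Pick v_2 = (1, 0, 0, 0)ᵀ.
Then v_1 = N · v_2 = (-1, 0, -2, -1)ᵀ.

Sanity check: (A − (6)·I) v_1 = (0, 0, 0, 0)ᵀ = 0. ✓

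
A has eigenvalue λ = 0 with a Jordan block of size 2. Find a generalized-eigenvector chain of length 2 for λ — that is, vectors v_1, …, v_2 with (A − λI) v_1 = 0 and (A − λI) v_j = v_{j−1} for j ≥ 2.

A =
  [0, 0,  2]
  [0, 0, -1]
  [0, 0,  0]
A Jordan chain for λ = 0 of length 2:
v_1 = (2, -1, 0)ᵀ
v_2 = (0, 0, 1)ᵀ

Let N = A − (0)·I. We want v_2 with N^2 v_2 = 0 but N^1 v_2 ≠ 0; then v_{j-1} := N · v_j for j = 2, …, 2.

Pick v_2 = (0, 0, 1)ᵀ.
Then v_1 = N · v_2 = (2, -1, 0)ᵀ.

Sanity check: (A − (0)·I) v_1 = (0, 0, 0)ᵀ = 0. ✓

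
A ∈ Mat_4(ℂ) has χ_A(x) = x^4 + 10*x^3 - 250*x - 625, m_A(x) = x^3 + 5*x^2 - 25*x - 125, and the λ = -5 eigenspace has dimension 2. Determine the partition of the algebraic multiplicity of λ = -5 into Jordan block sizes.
Block sizes for λ = -5: [2, 1]

Step 1 — from the characteristic polynomial, algebraic multiplicity of λ = -5 is 3. From dim ker(A − (-5)·I) = 2, there are exactly 2 Jordan blocks for λ = -5.
Step 2 — from the minimal polynomial, the factor (x + 5)^2 tells us the largest block for λ = -5 has size 2.
Step 3 — with total size 3, 2 blocks, and largest block 2, the block sizes (in nonincreasing order) are [2, 1].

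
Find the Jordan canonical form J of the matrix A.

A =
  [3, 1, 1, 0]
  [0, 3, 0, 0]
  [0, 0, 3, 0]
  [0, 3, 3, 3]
J_2(3) ⊕ J_1(3) ⊕ J_1(3)

The characteristic polynomial is
  det(x·I − A) = x^4 - 12*x^3 + 54*x^2 - 108*x + 81 = (x - 3)^4

Eigenvalues and multiplicities (the geometric multiplicity of λ is n − rank(A − λI), which equals the number of Jordan blocks for λ):
  λ = 3: algebraic multiplicity = 4, geometric multiplicity = 3

Determining the block sizes for each eigenvalue:
  λ = 3: 3 blocks summing to 4 forces exactly one block of size 2 and the rest size 1 → block sizes [2, 1, 1]

Assembling the blocks gives a Jordan form
J =
  [3, 1, 0, 0]
  [0, 3, 0, 0]
  [0, 0, 3, 0]
  [0, 0, 0, 3]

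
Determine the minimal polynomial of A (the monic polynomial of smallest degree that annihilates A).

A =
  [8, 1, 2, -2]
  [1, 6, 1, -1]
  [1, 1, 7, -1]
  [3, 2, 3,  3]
x^3 - 18*x^2 + 108*x - 216

The characteristic polynomial is χ_A(x) = (x - 6)^4, so the eigenvalues are known. The minimal polynomial is
  m_A(x) = Π_λ (x − λ)^{k_λ}
where k_λ is the size of the *largest* Jordan block for λ (equivalently, the smallest k with (A − λI)^k v = 0 for every generalised eigenvector v of λ).

  λ = 6: largest Jordan block has size 3, contributing (x − 6)^3

So m_A(x) = (x - 6)^3 = x^3 - 18*x^2 + 108*x - 216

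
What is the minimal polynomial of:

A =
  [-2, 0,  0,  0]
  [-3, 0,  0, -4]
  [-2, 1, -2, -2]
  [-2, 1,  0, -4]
x^3 + 6*x^2 + 12*x + 8

The characteristic polynomial is χ_A(x) = (x + 2)^4, so the eigenvalues are known. The minimal polynomial is
  m_A(x) = Π_λ (x − λ)^{k_λ}
where k_λ is the size of the *largest* Jordan block for λ (equivalently, the smallest k with (A − λI)^k v = 0 for every generalised eigenvector v of λ).

  λ = -2: largest Jordan block has size 3, contributing (x + 2)^3

So m_A(x) = (x + 2)^3 = x^3 + 6*x^2 + 12*x + 8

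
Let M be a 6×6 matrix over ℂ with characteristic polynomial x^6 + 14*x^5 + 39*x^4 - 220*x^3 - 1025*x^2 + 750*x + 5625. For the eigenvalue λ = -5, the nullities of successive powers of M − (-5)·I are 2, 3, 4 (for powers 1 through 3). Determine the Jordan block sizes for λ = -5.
Block sizes for λ = -5: [3, 1]

From the dimensions of kernels of powers, the number of Jordan blocks of size at least j is d_j − d_{j−1} where d_j = dim ker(N^j) (with d_0 = 0). Computing the differences gives [2, 1, 1].
The number of blocks of size exactly k is (#blocks of size ≥ k) − (#blocks of size ≥ k + 1), so the partition is: 1 block(s) of size 1, 1 block(s) of size 3.
In nonincreasing order the block sizes are [3, 1].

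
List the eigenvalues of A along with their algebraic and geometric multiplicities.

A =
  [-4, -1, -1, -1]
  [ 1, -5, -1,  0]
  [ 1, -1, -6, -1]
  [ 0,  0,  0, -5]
λ = -5: alg = 4, geom = 2

Step 1 — factor the characteristic polynomial to read off the algebraic multiplicities:
  χ_A(x) = (x + 5)^4

Step 2 — compute geometric multiplicities via the rank-nullity identity g(λ) = n − rank(A − λI):
  rank(A − (-5)·I) = 2, so dim ker(A − (-5)·I) = n − 2 = 2

Summary:
  λ = -5: algebraic multiplicity = 4, geometric multiplicity = 2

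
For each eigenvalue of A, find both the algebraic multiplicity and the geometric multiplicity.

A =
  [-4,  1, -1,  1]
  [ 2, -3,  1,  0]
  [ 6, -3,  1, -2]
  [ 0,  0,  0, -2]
λ = -2: alg = 4, geom = 2

Step 1 — factor the characteristic polynomial to read off the algebraic multiplicities:
  χ_A(x) = (x + 2)^4

Step 2 — compute geometric multiplicities via the rank-nullity identity g(λ) = n − rank(A − λI):
  rank(A − (-2)·I) = 2, so dim ker(A − (-2)·I) = n − 2 = 2

Summary:
  λ = -2: algebraic multiplicity = 4, geometric multiplicity = 2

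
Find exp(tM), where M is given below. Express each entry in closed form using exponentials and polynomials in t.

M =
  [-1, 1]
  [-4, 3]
e^{tM} =
  [-2*t*exp(t) + exp(t), t*exp(t)]
  [-4*t*exp(t), 2*t*exp(t) + exp(t)]

Strategy: write M = P · J · P⁻¹ where J is a Jordan canonical form, so e^{tM} = P · e^{tJ} · P⁻¹, and e^{tJ} can be computed block-by-block.

M has Jordan form
J =
  [1, 1]
  [0, 1]
(up to reordering of blocks).

Per-block formulas:
  For a 2×2 Jordan block J_2(1): exp(t · J_2(1)) = e^(1t)·(I + t·N), where N is the 2×2 nilpotent shift.

After assembling e^{tJ} and conjugating by P, we get:

e^{tM} =
  [-2*t*exp(t) + exp(t), t*exp(t)]
  [-4*t*exp(t), 2*t*exp(t) + exp(t)]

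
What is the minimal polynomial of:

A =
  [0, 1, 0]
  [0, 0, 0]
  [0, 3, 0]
x^2

The characteristic polynomial is χ_A(x) = x^3, so the eigenvalues are known. The minimal polynomial is
  m_A(x) = Π_λ (x − λ)^{k_λ}
where k_λ is the size of the *largest* Jordan block for λ (equivalently, the smallest k with (A − λI)^k v = 0 for every generalised eigenvector v of λ).

  λ = 0: largest Jordan block has size 2, contributing (x − 0)^2

So m_A(x) = x^2 = x^2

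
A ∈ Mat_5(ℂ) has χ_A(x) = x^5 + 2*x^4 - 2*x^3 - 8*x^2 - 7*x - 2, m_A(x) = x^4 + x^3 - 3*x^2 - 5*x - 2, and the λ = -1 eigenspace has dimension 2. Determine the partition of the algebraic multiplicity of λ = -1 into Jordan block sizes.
Block sizes for λ = -1: [3, 1]

Step 1 — from the characteristic polynomial, algebraic multiplicity of λ = -1 is 4. From dim ker(A − (-1)·I) = 2, there are exactly 2 Jordan blocks for λ = -1.
Step 2 — from the minimal polynomial, the factor (x + 1)^3 tells us the largest block for λ = -1 has size 3.
Step 3 — with total size 4, 2 blocks, and largest block 3, the block sizes (in nonincreasing order) are [3, 1].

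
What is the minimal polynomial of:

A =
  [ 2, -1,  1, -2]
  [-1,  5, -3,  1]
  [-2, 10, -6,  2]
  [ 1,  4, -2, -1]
x^3

The characteristic polynomial is χ_A(x) = x^4, so the eigenvalues are known. The minimal polynomial is
  m_A(x) = Π_λ (x − λ)^{k_λ}
where k_λ is the size of the *largest* Jordan block for λ (equivalently, the smallest k with (A − λI)^k v = 0 for every generalised eigenvector v of λ).

  λ = 0: largest Jordan block has size 3, contributing (x − 0)^3

So m_A(x) = x^3 = x^3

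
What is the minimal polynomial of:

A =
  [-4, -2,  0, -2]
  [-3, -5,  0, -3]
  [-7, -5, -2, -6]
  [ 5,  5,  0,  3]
x^3 + 6*x^2 + 12*x + 8

The characteristic polynomial is χ_A(x) = (x + 2)^4, so the eigenvalues are known. The minimal polynomial is
  m_A(x) = Π_λ (x − λ)^{k_λ}
where k_λ is the size of the *largest* Jordan block for λ (equivalently, the smallest k with (A − λI)^k v = 0 for every generalised eigenvector v of λ).

  λ = -2: largest Jordan block has size 3, contributing (x + 2)^3

So m_A(x) = (x + 2)^3 = x^3 + 6*x^2 + 12*x + 8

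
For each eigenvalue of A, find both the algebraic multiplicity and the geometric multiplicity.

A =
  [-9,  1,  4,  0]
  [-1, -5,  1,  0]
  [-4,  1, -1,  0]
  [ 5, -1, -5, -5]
λ = -5: alg = 4, geom = 2

Step 1 — factor the characteristic polynomial to read off the algebraic multiplicities:
  χ_A(x) = (x + 5)^4

Step 2 — compute geometric multiplicities via the rank-nullity identity g(λ) = n − rank(A − λI):
  rank(A − (-5)·I) = 2, so dim ker(A − (-5)·I) = n − 2 = 2

Summary:
  λ = -5: algebraic multiplicity = 4, geometric multiplicity = 2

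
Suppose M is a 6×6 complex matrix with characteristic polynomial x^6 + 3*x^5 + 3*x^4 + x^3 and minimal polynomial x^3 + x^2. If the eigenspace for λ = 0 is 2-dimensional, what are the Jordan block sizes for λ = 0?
Block sizes for λ = 0: [2, 1]

Step 1 — from the characteristic polynomial, algebraic multiplicity of λ = 0 is 3. From dim ker(M − (0)·I) = 2, there are exactly 2 Jordan blocks for λ = 0.
Step 2 — from the minimal polynomial, the factor (x − 0)^2 tells us the largest block for λ = 0 has size 2.
Step 3 — with total size 3, 2 blocks, and largest block 2, the block sizes (in nonincreasing order) are [2, 1].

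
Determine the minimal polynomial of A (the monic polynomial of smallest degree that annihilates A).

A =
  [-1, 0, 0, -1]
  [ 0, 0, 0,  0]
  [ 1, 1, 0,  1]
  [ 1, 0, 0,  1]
x^2

The characteristic polynomial is χ_A(x) = x^4, so the eigenvalues are known. The minimal polynomial is
  m_A(x) = Π_λ (x − λ)^{k_λ}
where k_λ is the size of the *largest* Jordan block for λ (equivalently, the smallest k with (A − λI)^k v = 0 for every generalised eigenvector v of λ).

  λ = 0: largest Jordan block has size 2, contributing (x − 0)^2

So m_A(x) = x^2 = x^2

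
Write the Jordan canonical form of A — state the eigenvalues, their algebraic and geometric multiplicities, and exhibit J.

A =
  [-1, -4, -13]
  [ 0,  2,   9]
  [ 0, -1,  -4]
J_3(-1)

The characteristic polynomial is
  det(x·I − A) = x^3 + 3*x^2 + 3*x + 1 = (x + 1)^3

Eigenvalues and multiplicities (the geometric multiplicity of λ is n − rank(A − λI), which equals the number of Jordan blocks for λ):
  λ = -1: algebraic multiplicity = 3, geometric multiplicity = 1

Determining the block sizes for each eigenvalue:
  λ = -1: one block (gm = 1), so the single block has size am = 3 → block sizes [3]

Assembling the blocks gives a Jordan form
J =
  [-1,  1,  0]
  [ 0, -1,  1]
  [ 0,  0, -1]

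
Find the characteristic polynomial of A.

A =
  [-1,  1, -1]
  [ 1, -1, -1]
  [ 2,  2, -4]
x^3 + 6*x^2 + 12*x + 8

Expanding det(x·I − A) (e.g. by cofactor expansion or by noting that A is similar to its Jordan form J, which has the same characteristic polynomial as A) gives
  χ_A(x) = x^3 + 6*x^2 + 12*x + 8
which factors as (x + 2)^3. The eigenvalues (with algebraic multiplicities) are λ = -2 with multiplicity 3.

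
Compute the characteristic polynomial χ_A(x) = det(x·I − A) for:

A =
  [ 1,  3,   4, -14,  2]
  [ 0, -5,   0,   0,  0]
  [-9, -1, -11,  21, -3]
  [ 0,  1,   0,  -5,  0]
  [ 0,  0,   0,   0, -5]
x^5 + 25*x^4 + 250*x^3 + 1250*x^2 + 3125*x + 3125

Expanding det(x·I − A) (e.g. by cofactor expansion or by noting that A is similar to its Jordan form J, which has the same characteristic polynomial as A) gives
  χ_A(x) = x^5 + 25*x^4 + 250*x^3 + 1250*x^2 + 3125*x + 3125
which factors as (x + 5)^5. The eigenvalues (with algebraic multiplicities) are λ = -5 with multiplicity 5.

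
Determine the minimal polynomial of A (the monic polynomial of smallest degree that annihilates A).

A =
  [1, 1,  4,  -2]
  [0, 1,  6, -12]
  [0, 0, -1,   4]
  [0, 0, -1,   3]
x^2 - 2*x + 1

The characteristic polynomial is χ_A(x) = (x - 1)^4, so the eigenvalues are known. The minimal polynomial is
  m_A(x) = Π_λ (x − λ)^{k_λ}
where k_λ is the size of the *largest* Jordan block for λ (equivalently, the smallest k with (A − λI)^k v = 0 for every generalised eigenvector v of λ).

  λ = 1: largest Jordan block has size 2, contributing (x − 1)^2

So m_A(x) = (x - 1)^2 = x^2 - 2*x + 1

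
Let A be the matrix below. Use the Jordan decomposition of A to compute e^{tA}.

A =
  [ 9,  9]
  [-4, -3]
e^{tA} =
  [6*t*exp(3*t) + exp(3*t), 9*t*exp(3*t)]
  [-4*t*exp(3*t), -6*t*exp(3*t) + exp(3*t)]

Strategy: write A = P · J · P⁻¹ where J is a Jordan canonical form, so e^{tA} = P · e^{tJ} · P⁻¹, and e^{tJ} can be computed block-by-block.

A has Jordan form
J =
  [3, 1]
  [0, 3]
(up to reordering of blocks).

Per-block formulas:
  For a 2×2 Jordan block J_2(3): exp(t · J_2(3)) = e^(3t)·(I + t·N), where N is the 2×2 nilpotent shift.

After assembling e^{tJ} and conjugating by P, we get:

e^{tA} =
  [6*t*exp(3*t) + exp(3*t), 9*t*exp(3*t)]
  [-4*t*exp(3*t), -6*t*exp(3*t) + exp(3*t)]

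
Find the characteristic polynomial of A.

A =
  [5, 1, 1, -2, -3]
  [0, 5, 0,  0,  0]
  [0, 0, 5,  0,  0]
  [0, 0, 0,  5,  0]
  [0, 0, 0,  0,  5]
x^5 - 25*x^4 + 250*x^3 - 1250*x^2 + 3125*x - 3125

Expanding det(x·I − A) (e.g. by cofactor expansion or by noting that A is similar to its Jordan form J, which has the same characteristic polynomial as A) gives
  χ_A(x) = x^5 - 25*x^4 + 250*x^3 - 1250*x^2 + 3125*x - 3125
which factors as (x - 5)^5. The eigenvalues (with algebraic multiplicities) are λ = 5 with multiplicity 5.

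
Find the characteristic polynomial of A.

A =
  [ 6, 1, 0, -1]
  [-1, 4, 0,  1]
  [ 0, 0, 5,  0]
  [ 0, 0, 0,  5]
x^4 - 20*x^3 + 150*x^2 - 500*x + 625

Expanding det(x·I − A) (e.g. by cofactor expansion or by noting that A is similar to its Jordan form J, which has the same characteristic polynomial as A) gives
  χ_A(x) = x^4 - 20*x^3 + 150*x^2 - 500*x + 625
which factors as (x - 5)^4. The eigenvalues (with algebraic multiplicities) are λ = 5 with multiplicity 4.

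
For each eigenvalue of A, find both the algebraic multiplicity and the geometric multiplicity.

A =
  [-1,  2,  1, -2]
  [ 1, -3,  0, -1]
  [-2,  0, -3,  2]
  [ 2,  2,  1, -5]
λ = -3: alg = 4, geom = 2

Step 1 — factor the characteristic polynomial to read off the algebraic multiplicities:
  χ_A(x) = (x + 3)^4

Step 2 — compute geometric multiplicities via the rank-nullity identity g(λ) = n − rank(A − λI):
  rank(A − (-3)·I) = 2, so dim ker(A − (-3)·I) = n − 2 = 2

Summary:
  λ = -3: algebraic multiplicity = 4, geometric multiplicity = 2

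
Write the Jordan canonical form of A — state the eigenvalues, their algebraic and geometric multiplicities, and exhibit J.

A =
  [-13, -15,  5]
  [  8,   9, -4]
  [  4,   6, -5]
J_2(-3) ⊕ J_1(-3)

The characteristic polynomial is
  det(x·I − A) = x^3 + 9*x^2 + 27*x + 27 = (x + 3)^3

Eigenvalues and multiplicities (the geometric multiplicity of λ is n − rank(A − λI), which equals the number of Jordan blocks for λ):
  λ = -3: algebraic multiplicity = 3, geometric multiplicity = 2

Determining the block sizes for each eigenvalue:
  λ = -3: 2 blocks summing to 3 forces exactly one block of size 2 and the rest size 1 → block sizes [2, 1]

Assembling the blocks gives a Jordan form
J =
  [-3,  1,  0]
  [ 0, -3,  0]
  [ 0,  0, -3]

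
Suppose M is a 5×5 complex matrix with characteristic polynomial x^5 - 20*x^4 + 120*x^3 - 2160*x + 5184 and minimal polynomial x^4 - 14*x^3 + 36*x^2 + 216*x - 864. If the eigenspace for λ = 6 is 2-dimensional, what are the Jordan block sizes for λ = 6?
Block sizes for λ = 6: [3, 1]

Step 1 — from the characteristic polynomial, algebraic multiplicity of λ = 6 is 4. From dim ker(M − (6)·I) = 2, there are exactly 2 Jordan blocks for λ = 6.
Step 2 — from the minimal polynomial, the factor (x − 6)^3 tells us the largest block for λ = 6 has size 3.
Step 3 — with total size 4, 2 blocks, and largest block 3, the block sizes (in nonincreasing order) are [3, 1].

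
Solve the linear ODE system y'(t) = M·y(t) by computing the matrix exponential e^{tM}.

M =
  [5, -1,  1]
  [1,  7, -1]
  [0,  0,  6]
e^{tM} =
  [-t*exp(6*t) + exp(6*t), -t*exp(6*t), t*exp(6*t)]
  [t*exp(6*t), t*exp(6*t) + exp(6*t), -t*exp(6*t)]
  [0, 0, exp(6*t)]

Strategy: write M = P · J · P⁻¹ where J is a Jordan canonical form, so e^{tM} = P · e^{tJ} · P⁻¹, and e^{tJ} can be computed block-by-block.

M has Jordan form
J =
  [6, 1, 0]
  [0, 6, 0]
  [0, 0, 6]
(up to reordering of blocks).

Per-block formulas:
  For a 2×2 Jordan block J_2(6): exp(t · J_2(6)) = e^(6t)·(I + t·N), where N is the 2×2 nilpotent shift.
  For a 1×1 block at λ = 6: exp(t · [6]) = [e^(6t)].

After assembling e^{tJ} and conjugating by P, we get:

e^{tM} =
  [-t*exp(6*t) + exp(6*t), -t*exp(6*t), t*exp(6*t)]
  [t*exp(6*t), t*exp(6*t) + exp(6*t), -t*exp(6*t)]
  [0, 0, exp(6*t)]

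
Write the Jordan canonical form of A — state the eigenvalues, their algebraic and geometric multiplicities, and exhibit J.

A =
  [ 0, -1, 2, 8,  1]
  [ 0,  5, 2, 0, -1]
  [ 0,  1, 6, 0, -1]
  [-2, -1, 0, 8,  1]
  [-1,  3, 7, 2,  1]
J_3(4) ⊕ J_1(4) ⊕ J_1(4)

The characteristic polynomial is
  det(x·I − A) = x^5 - 20*x^4 + 160*x^3 - 640*x^2 + 1280*x - 1024 = (x - 4)^5

Eigenvalues and multiplicities (the geometric multiplicity of λ is n − rank(A − λI), which equals the number of Jordan blocks for λ):
  λ = 4: algebraic multiplicity = 5, geometric multiplicity = 3

Determining the block sizes for each eigenvalue:
  λ = 4: with am = 5 and gm = 3, the partition is not yet determined (e.g. several partitions of 5 into 3 parts exist). Let N = A − (4)·I. Computing rank(N^1) = 2, rank(N^2) = 1, rank(N^3) = 0; the number of blocks of size ≥ j is rank(N^{j−1}) − rank(N^j), giving [3, 1, 1]. So we have 1 block(s) of size 3, 2 block(s) of size 1 → block sizes [3, 1, 1]

Assembling the blocks gives a Jordan form
J =
  [4, 1, 0, 0, 0]
  [0, 4, 1, 0, 0]
  [0, 0, 4, 0, 0]
  [0, 0, 0, 4, 0]
  [0, 0, 0, 0, 4]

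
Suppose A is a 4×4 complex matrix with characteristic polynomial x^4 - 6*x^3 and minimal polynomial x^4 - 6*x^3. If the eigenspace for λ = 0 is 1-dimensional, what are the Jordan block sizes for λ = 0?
Block sizes for λ = 0: [3]

Step 1 — from the characteristic polynomial, algebraic multiplicity of λ = 0 is 3. From dim ker(A − (0)·I) = 1, there are exactly 1 Jordan blocks for λ = 0.
Step 2 — from the minimal polynomial, the factor (x − 0)^3 tells us the largest block for λ = 0 has size 3.
Step 3 — with total size 3, 1 blocks, and largest block 3, the block sizes (in nonincreasing order) are [3].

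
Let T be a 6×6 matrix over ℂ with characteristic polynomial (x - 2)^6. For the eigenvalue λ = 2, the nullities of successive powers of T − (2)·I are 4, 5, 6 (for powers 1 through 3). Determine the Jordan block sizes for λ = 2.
Block sizes for λ = 2: [3, 1, 1, 1]

From the dimensions of kernels of powers, the number of Jordan blocks of size at least j is d_j − d_{j−1} where d_j = dim ker(N^j) (with d_0 = 0). Computing the differences gives [4, 1, 1].
The number of blocks of size exactly k is (#blocks of size ≥ k) − (#blocks of size ≥ k + 1), so the partition is: 3 block(s) of size 1, 1 block(s) of size 3.
In nonincreasing order the block sizes are [3, 1, 1, 1].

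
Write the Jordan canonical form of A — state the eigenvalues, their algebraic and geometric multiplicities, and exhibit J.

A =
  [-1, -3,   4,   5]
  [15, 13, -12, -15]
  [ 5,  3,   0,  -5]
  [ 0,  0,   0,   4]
J_2(4) ⊕ J_1(4) ⊕ J_1(4)

The characteristic polynomial is
  det(x·I − A) = x^4 - 16*x^3 + 96*x^2 - 256*x + 256 = (x - 4)^4

Eigenvalues and multiplicities (the geometric multiplicity of λ is n − rank(A − λI), which equals the number of Jordan blocks for λ):
  λ = 4: algebraic multiplicity = 4, geometric multiplicity = 3

Determining the block sizes for each eigenvalue:
  λ = 4: 3 blocks summing to 4 forces exactly one block of size 2 and the rest size 1 → block sizes [2, 1, 1]

Assembling the blocks gives a Jordan form
J =
  [4, 1, 0, 0]
  [0, 4, 0, 0]
  [0, 0, 4, 0]
  [0, 0, 0, 4]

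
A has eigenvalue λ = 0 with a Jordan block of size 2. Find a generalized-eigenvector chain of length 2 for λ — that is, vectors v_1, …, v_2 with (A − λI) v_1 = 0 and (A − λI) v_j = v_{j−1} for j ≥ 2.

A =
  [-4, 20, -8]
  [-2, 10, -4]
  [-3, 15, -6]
A Jordan chain for λ = 0 of length 2:
v_1 = (-4, -2, -3)ᵀ
v_2 = (1, 0, 0)ᵀ

Let N = A − (0)·I. We want v_2 with N^2 v_2 = 0 but N^1 v_2 ≠ 0; then v_{j-1} := N · v_j for j = 2, …, 2.

Pick v_2 = (1, 0, 0)ᵀ.
Then v_1 = N · v_2 = (-4, -2, -3)ᵀ.

Sanity check: (A − (0)·I) v_1 = (0, 0, 0)ᵀ = 0. ✓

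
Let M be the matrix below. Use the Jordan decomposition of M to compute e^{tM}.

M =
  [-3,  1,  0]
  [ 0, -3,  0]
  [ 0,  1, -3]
e^{tM} =
  [exp(-3*t), t*exp(-3*t), 0]
  [0, exp(-3*t), 0]
  [0, t*exp(-3*t), exp(-3*t)]

Strategy: write M = P · J · P⁻¹ where J is a Jordan canonical form, so e^{tM} = P · e^{tJ} · P⁻¹, and e^{tJ} can be computed block-by-block.

M has Jordan form
J =
  [-3,  1,  0]
  [ 0, -3,  0]
  [ 0,  0, -3]
(up to reordering of blocks).

Per-block formulas:
  For a 2×2 Jordan block J_2(-3): exp(t · J_2(-3)) = e^(-3t)·(I + t·N), where N is the 2×2 nilpotent shift.
  For a 1×1 block at λ = -3: exp(t · [-3]) = [e^(-3t)].

After assembling e^{tJ} and conjugating by P, we get:

e^{tM} =
  [exp(-3*t), t*exp(-3*t), 0]
  [0, exp(-3*t), 0]
  [0, t*exp(-3*t), exp(-3*t)]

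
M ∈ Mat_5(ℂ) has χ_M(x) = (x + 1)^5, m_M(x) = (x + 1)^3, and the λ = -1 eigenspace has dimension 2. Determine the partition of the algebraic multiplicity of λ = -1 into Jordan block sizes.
Block sizes for λ = -1: [3, 2]

Step 1 — from the characteristic polynomial, algebraic multiplicity of λ = -1 is 5. From dim ker(M − (-1)·I) = 2, there are exactly 2 Jordan blocks for λ = -1.
Step 2 — from the minimal polynomial, the factor (x + 1)^3 tells us the largest block for λ = -1 has size 3.
Step 3 — with total size 5, 2 blocks, and largest block 3, the block sizes (in nonincreasing order) are [3, 2].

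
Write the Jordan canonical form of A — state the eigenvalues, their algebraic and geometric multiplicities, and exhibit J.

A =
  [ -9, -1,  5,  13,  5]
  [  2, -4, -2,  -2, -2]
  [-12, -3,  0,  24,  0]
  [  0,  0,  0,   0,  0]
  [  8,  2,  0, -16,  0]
J_1(-5) ⊕ J_2(-4) ⊕ J_1(0) ⊕ J_1(0)

The characteristic polynomial is
  det(x·I − A) = x^5 + 13*x^4 + 56*x^3 + 80*x^2 = x^2*(x + 4)^2*(x + 5)

Eigenvalues and multiplicities (the geometric multiplicity of λ is n − rank(A − λI), which equals the number of Jordan blocks for λ):
  λ = -5: algebraic multiplicity = 1, geometric multiplicity = 1
  λ = -4: algebraic multiplicity = 2, geometric multiplicity = 1
  λ = 0: algebraic multiplicity = 2, geometric multiplicity = 2

Determining the block sizes for each eigenvalue:
  λ = -5: one block (gm = 1), so the single block has size am = 1 → block sizes [1]
  λ = -4: one block (gm = 1), so the single block has size am = 2 → block sizes [2]
  λ = 0: gm = am = 2, so every block has size 1 → block sizes [1, 1]

Assembling the blocks gives a Jordan form
J =
  [-5,  0,  0, 0, 0]
  [ 0, -4,  1, 0, 0]
  [ 0,  0, -4, 0, 0]
  [ 0,  0,  0, 0, 0]
  [ 0,  0,  0, 0, 0]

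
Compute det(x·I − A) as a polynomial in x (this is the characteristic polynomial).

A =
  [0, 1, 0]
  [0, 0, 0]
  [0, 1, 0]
x^3

Expanding det(x·I − A) (e.g. by cofactor expansion or by noting that A is similar to its Jordan form J, which has the same characteristic polynomial as A) gives
  χ_A(x) = x^3
which factors as x^3. The eigenvalues (with algebraic multiplicities) are λ = 0 with multiplicity 3.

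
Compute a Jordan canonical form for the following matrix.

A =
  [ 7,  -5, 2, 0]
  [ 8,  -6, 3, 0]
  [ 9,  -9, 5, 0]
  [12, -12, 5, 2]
J_3(2) ⊕ J_1(2)

The characteristic polynomial is
  det(x·I − A) = x^4 - 8*x^3 + 24*x^2 - 32*x + 16 = (x - 2)^4

Eigenvalues and multiplicities (the geometric multiplicity of λ is n − rank(A − λI), which equals the number of Jordan blocks for λ):
  λ = 2: algebraic multiplicity = 4, geometric multiplicity = 2

Determining the block sizes for each eigenvalue:
  λ = 2: with am = 4 and gm = 2, the partition is not yet determined (e.g. several partitions of 4 into 2 parts exist). Let N = A − (2)·I. Computing rank(N^1) = 2, rank(N^2) = 1, rank(N^3) = 0; the number of blocks of size ≥ j is rank(N^{j−1}) − rank(N^j), giving [2, 1, 1]. So we have 1 block(s) of size 3, 1 block(s) of size 1 → block sizes [3, 1]

Assembling the blocks gives a Jordan form
J =
  [2, 1, 0, 0]
  [0, 2, 1, 0]
  [0, 0, 2, 0]
  [0, 0, 0, 2]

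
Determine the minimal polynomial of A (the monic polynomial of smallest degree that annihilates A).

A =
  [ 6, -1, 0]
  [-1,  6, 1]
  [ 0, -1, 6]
x^3 - 18*x^2 + 108*x - 216

The characteristic polynomial is χ_A(x) = (x - 6)^3, so the eigenvalues are known. The minimal polynomial is
  m_A(x) = Π_λ (x − λ)^{k_λ}
where k_λ is the size of the *largest* Jordan block for λ (equivalently, the smallest k with (A − λI)^k v = 0 for every generalised eigenvector v of λ).

  λ = 6: largest Jordan block has size 3, contributing (x − 6)^3

So m_A(x) = (x - 6)^3 = x^3 - 18*x^2 + 108*x - 216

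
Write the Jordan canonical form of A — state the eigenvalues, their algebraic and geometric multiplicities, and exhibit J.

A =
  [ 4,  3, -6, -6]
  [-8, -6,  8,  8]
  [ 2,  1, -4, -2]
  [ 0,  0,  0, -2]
J_2(-2) ⊕ J_1(-2) ⊕ J_1(-2)

The characteristic polynomial is
  det(x·I − A) = x^4 + 8*x^3 + 24*x^2 + 32*x + 16 = (x + 2)^4

Eigenvalues and multiplicities (the geometric multiplicity of λ is n − rank(A − λI), which equals the number of Jordan blocks for λ):
  λ = -2: algebraic multiplicity = 4, geometric multiplicity = 3

Determining the block sizes for each eigenvalue:
  λ = -2: 3 blocks summing to 4 forces exactly one block of size 2 and the rest size 1 → block sizes [2, 1, 1]

Assembling the blocks gives a Jordan form
J =
  [-2,  1,  0,  0]
  [ 0, -2,  0,  0]
  [ 0,  0, -2,  0]
  [ 0,  0,  0, -2]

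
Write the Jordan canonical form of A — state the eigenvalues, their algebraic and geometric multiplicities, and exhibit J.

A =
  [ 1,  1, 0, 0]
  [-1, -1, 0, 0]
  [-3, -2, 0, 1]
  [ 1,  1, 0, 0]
J_2(0) ⊕ J_2(0)

The characteristic polynomial is
  det(x·I − A) = x^4

Eigenvalues and multiplicities (the geometric multiplicity of λ is n − rank(A − λI), which equals the number of Jordan blocks for λ):
  λ = 0: algebraic multiplicity = 4, geometric multiplicity = 2

Determining the block sizes for each eigenvalue:
  λ = 0: with am = 4 and gm = 2, the partition is not yet determined (e.g. several partitions of 4 into 2 parts exist). Let N = A − (0)·I. Computing rank(N^1) = 2, rank(N^2) = 0; the number of blocks of size ≥ j is rank(N^{j−1}) − rank(N^j), giving [2, 2]. So we have 2 block(s) of size 2 → block sizes [2, 2]

Assembling the blocks gives a Jordan form
J =
  [0, 1, 0, 0]
  [0, 0, 0, 0]
  [0, 0, 0, 1]
  [0, 0, 0, 0]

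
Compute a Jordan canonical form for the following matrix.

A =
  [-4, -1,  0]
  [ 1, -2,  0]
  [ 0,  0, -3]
J_2(-3) ⊕ J_1(-3)

The characteristic polynomial is
  det(x·I − A) = x^3 + 9*x^2 + 27*x + 27 = (x + 3)^3

Eigenvalues and multiplicities (the geometric multiplicity of λ is n − rank(A − λI), which equals the number of Jordan blocks for λ):
  λ = -3: algebraic multiplicity = 3, geometric multiplicity = 2

Determining the block sizes for each eigenvalue:
  λ = -3: 2 blocks summing to 3 forces exactly one block of size 2 and the rest size 1 → block sizes [2, 1]

Assembling the blocks gives a Jordan form
J =
  [-3,  1,  0]
  [ 0, -3,  0]
  [ 0,  0, -3]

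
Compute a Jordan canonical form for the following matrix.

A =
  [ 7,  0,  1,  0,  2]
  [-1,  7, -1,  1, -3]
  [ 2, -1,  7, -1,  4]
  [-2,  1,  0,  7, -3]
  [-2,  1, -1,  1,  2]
J_3(6) ⊕ J_2(6)

The characteristic polynomial is
  det(x·I − A) = x^5 - 30*x^4 + 360*x^3 - 2160*x^2 + 6480*x - 7776 = (x - 6)^5

Eigenvalues and multiplicities (the geometric multiplicity of λ is n − rank(A − λI), which equals the number of Jordan blocks for λ):
  λ = 6: algebraic multiplicity = 5, geometric multiplicity = 2

Determining the block sizes for each eigenvalue:
  λ = 6: with am = 5 and gm = 2, the partition is not yet determined (e.g. several partitions of 5 into 2 parts exist). Let N = A − (6)·I. Computing rank(N^1) = 3, rank(N^2) = 1, rank(N^3) = 0; the number of blocks of size ≥ j is rank(N^{j−1}) − rank(N^j), giving [2, 2, 1]. So we have 1 block(s) of size 3, 1 block(s) of size 2 → block sizes [3, 2]

Assembling the blocks gives a Jordan form
J =
  [6, 1, 0, 0, 0]
  [0, 6, 1, 0, 0]
  [0, 0, 6, 0, 0]
  [0, 0, 0, 6, 1]
  [0, 0, 0, 0, 6]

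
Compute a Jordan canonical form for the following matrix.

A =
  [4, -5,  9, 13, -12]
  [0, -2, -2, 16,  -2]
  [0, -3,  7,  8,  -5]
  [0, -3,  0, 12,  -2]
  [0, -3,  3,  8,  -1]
J_3(4) ⊕ J_2(4)

The characteristic polynomial is
  det(x·I − A) = x^5 - 20*x^4 + 160*x^3 - 640*x^2 + 1280*x - 1024 = (x - 4)^5

Eigenvalues and multiplicities (the geometric multiplicity of λ is n − rank(A − λI), which equals the number of Jordan blocks for λ):
  λ = 4: algebraic multiplicity = 5, geometric multiplicity = 2

Determining the block sizes for each eigenvalue:
  λ = 4: with am = 5 and gm = 2, the partition is not yet determined (e.g. several partitions of 5 into 2 parts exist). Let N = A − (4)·I. Computing rank(N^1) = 3, rank(N^2) = 1, rank(N^3) = 0; the number of blocks of size ≥ j is rank(N^{j−1}) − rank(N^j), giving [2, 2, 1]. So we have 1 block(s) of size 3, 1 block(s) of size 2 → block sizes [3, 2]

Assembling the blocks gives a Jordan form
J =
  [4, 1, 0, 0, 0]
  [0, 4, 1, 0, 0]
  [0, 0, 4, 0, 0]
  [0, 0, 0, 4, 1]
  [0, 0, 0, 0, 4]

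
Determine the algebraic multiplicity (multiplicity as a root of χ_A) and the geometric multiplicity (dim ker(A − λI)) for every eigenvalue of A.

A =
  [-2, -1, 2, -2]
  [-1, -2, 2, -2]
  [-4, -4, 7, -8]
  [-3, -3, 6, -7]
λ = -1: alg = 4, geom = 3

Step 1 — factor the characteristic polynomial to read off the algebraic multiplicities:
  χ_A(x) = (x + 1)^4

Step 2 — compute geometric multiplicities via the rank-nullity identity g(λ) = n − rank(A − λI):
  rank(A − (-1)·I) = 1, so dim ker(A − (-1)·I) = n − 1 = 3

Summary:
  λ = -1: algebraic multiplicity = 4, geometric multiplicity = 3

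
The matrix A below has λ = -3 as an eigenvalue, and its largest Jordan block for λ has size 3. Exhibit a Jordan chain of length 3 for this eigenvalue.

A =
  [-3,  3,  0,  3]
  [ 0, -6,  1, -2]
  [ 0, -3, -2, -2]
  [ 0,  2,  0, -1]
A Jordan chain for λ = -3 of length 3:
v_1 = (-3, 2, 2, -2)ᵀ
v_2 = (3, -3, -3, 2)ᵀ
v_3 = (0, 1, 0, 0)ᵀ

Let N = A − (-3)·I. We want v_3 with N^3 v_3 = 0 but N^2 v_3 ≠ 0; then v_{j-1} := N · v_j for j = 3, …, 2.

Pick v_3 = (0, 1, 0, 0)ᵀ.
Then v_2 = N · v_3 = (3, -3, -3, 2)ᵀ.
Then v_1 = N · v_2 = (-3, 2, 2, -2)ᵀ.

Sanity check: (A − (-3)·I) v_1 = (0, 0, 0, 0)ᵀ = 0. ✓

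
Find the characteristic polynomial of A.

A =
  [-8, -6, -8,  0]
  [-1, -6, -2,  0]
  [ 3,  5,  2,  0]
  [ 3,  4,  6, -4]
x^4 + 16*x^3 + 96*x^2 + 256*x + 256

Expanding det(x·I − A) (e.g. by cofactor expansion or by noting that A is similar to its Jordan form J, which has the same characteristic polynomial as A) gives
  χ_A(x) = x^4 + 16*x^3 + 96*x^2 + 256*x + 256
which factors as (x + 4)^4. The eigenvalues (with algebraic multiplicities) are λ = -4 with multiplicity 4.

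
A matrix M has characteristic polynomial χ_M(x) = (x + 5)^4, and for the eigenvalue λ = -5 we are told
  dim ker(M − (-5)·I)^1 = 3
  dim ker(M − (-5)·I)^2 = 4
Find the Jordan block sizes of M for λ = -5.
Block sizes for λ = -5: [2, 1, 1]

From the dimensions of kernels of powers, the number of Jordan blocks of size at least j is d_j − d_{j−1} where d_j = dim ker(N^j) (with d_0 = 0). Computing the differences gives [3, 1].
The number of blocks of size exactly k is (#blocks of size ≥ k) − (#blocks of size ≥ k + 1), so the partition is: 2 block(s) of size 1, 1 block(s) of size 2.
In nonincreasing order the block sizes are [2, 1, 1].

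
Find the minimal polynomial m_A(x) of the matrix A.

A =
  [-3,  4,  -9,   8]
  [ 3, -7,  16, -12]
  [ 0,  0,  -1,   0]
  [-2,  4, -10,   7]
x^3 + 3*x^2 + 3*x + 1

The characteristic polynomial is χ_A(x) = (x + 1)^4, so the eigenvalues are known. The minimal polynomial is
  m_A(x) = Π_λ (x − λ)^{k_λ}
where k_λ is the size of the *largest* Jordan block for λ (equivalently, the smallest k with (A − λI)^k v = 0 for every generalised eigenvector v of λ).

  λ = -1: largest Jordan block has size 3, contributing (x + 1)^3

So m_A(x) = (x + 1)^3 = x^3 + 3*x^2 + 3*x + 1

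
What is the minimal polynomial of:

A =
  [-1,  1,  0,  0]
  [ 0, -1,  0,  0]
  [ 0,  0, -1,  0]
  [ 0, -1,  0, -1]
x^2 + 2*x + 1

The characteristic polynomial is χ_A(x) = (x + 1)^4, so the eigenvalues are known. The minimal polynomial is
  m_A(x) = Π_λ (x − λ)^{k_λ}
where k_λ is the size of the *largest* Jordan block for λ (equivalently, the smallest k with (A − λI)^k v = 0 for every generalised eigenvector v of λ).

  λ = -1: largest Jordan block has size 2, contributing (x + 1)^2

So m_A(x) = (x + 1)^2 = x^2 + 2*x + 1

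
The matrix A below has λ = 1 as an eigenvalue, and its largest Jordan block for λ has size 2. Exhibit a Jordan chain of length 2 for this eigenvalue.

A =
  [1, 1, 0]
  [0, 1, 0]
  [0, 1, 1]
A Jordan chain for λ = 1 of length 2:
v_1 = (1, 0, 1)ᵀ
v_2 = (0, 1, 0)ᵀ

Let N = A − (1)·I. We want v_2 with N^2 v_2 = 0 but N^1 v_2 ≠ 0; then v_{j-1} := N · v_j for j = 2, …, 2.

Pick v_2 = (0, 1, 0)ᵀ.
Then v_1 = N · v_2 = (1, 0, 1)ᵀ.

Sanity check: (A − (1)·I) v_1 = (0, 0, 0)ᵀ = 0. ✓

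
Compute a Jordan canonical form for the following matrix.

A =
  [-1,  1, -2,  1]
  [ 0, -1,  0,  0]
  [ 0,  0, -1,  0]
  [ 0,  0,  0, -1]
J_2(-1) ⊕ J_1(-1) ⊕ J_1(-1)

The characteristic polynomial is
  det(x·I − A) = x^4 + 4*x^3 + 6*x^2 + 4*x + 1 = (x + 1)^4

Eigenvalues and multiplicities (the geometric multiplicity of λ is n − rank(A − λI), which equals the number of Jordan blocks for λ):
  λ = -1: algebraic multiplicity = 4, geometric multiplicity = 3

Determining the block sizes for each eigenvalue:
  λ = -1: 3 blocks summing to 4 forces exactly one block of size 2 and the rest size 1 → block sizes [2, 1, 1]

Assembling the blocks gives a Jordan form
J =
  [-1,  1,  0,  0]
  [ 0, -1,  0,  0]
  [ 0,  0, -1,  0]
  [ 0,  0,  0, -1]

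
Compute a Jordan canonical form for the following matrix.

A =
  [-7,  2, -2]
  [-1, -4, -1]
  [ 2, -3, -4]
J_3(-5)

The characteristic polynomial is
  det(x·I − A) = x^3 + 15*x^2 + 75*x + 125 = (x + 5)^3

Eigenvalues and multiplicities (the geometric multiplicity of λ is n − rank(A − λI), which equals the number of Jordan blocks for λ):
  λ = -5: algebraic multiplicity = 3, geometric multiplicity = 1

Determining the block sizes for each eigenvalue:
  λ = -5: one block (gm = 1), so the single block has size am = 3 → block sizes [3]

Assembling the blocks gives a Jordan form
J =
  [-5,  1,  0]
  [ 0, -5,  1]
  [ 0,  0, -5]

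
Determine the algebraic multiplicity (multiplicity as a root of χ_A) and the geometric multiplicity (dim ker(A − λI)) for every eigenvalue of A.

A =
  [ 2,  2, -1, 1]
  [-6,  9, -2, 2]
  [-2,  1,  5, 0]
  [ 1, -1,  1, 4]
λ = 5: alg = 4, geom = 2

Step 1 — factor the characteristic polynomial to read off the algebraic multiplicities:
  χ_A(x) = (x - 5)^4

Step 2 — compute geometric multiplicities via the rank-nullity identity g(λ) = n − rank(A − λI):
  rank(A − (5)·I) = 2, so dim ker(A − (5)·I) = n − 2 = 2

Summary:
  λ = 5: algebraic multiplicity = 4, geometric multiplicity = 2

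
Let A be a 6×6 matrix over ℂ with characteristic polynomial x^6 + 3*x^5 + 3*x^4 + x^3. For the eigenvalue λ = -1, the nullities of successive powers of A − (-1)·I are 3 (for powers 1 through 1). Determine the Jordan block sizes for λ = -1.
Block sizes for λ = -1: [1, 1, 1]

From the dimensions of kernels of powers, the number of Jordan blocks of size at least j is d_j − d_{j−1} where d_j = dim ker(N^j) (with d_0 = 0). Computing the differences gives [3].
The number of blocks of size exactly k is (#blocks of size ≥ k) − (#blocks of size ≥ k + 1), so the partition is: 3 block(s) of size 1.
In nonincreasing order the block sizes are [1, 1, 1].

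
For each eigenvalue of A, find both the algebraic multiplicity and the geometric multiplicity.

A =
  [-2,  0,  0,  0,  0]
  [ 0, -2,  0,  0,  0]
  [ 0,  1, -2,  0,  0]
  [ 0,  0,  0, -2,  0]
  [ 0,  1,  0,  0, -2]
λ = -2: alg = 5, geom = 4

Step 1 — factor the characteristic polynomial to read off the algebraic multiplicities:
  χ_A(x) = (x + 2)^5

Step 2 — compute geometric multiplicities via the rank-nullity identity g(λ) = n − rank(A − λI):
  rank(A − (-2)·I) = 1, so dim ker(A − (-2)·I) = n − 1 = 4

Summary:
  λ = -2: algebraic multiplicity = 5, geometric multiplicity = 4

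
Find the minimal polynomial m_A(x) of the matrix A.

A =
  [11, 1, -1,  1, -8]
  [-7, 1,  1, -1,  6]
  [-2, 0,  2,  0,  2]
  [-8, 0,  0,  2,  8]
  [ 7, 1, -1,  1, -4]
x^3 - 8*x^2 + 20*x - 16

The characteristic polynomial is χ_A(x) = (x - 4)*(x - 2)^4, so the eigenvalues are known. The minimal polynomial is
  m_A(x) = Π_λ (x − λ)^{k_λ}
where k_λ is the size of the *largest* Jordan block for λ (equivalently, the smallest k with (A − λI)^k v = 0 for every generalised eigenvector v of λ).

  λ = 2: largest Jordan block has size 2, contributing (x − 2)^2
  λ = 4: largest Jordan block has size 1, contributing (x − 4)

So m_A(x) = (x - 4)*(x - 2)^2 = x^3 - 8*x^2 + 20*x - 16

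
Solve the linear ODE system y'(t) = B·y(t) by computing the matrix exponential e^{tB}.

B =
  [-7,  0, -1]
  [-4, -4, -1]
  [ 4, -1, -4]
e^{tB} =
  [-2*t*exp(-5*t) + exp(-5*t), t^2*exp(-5*t)/2, t^2*exp(-5*t)/2 - t*exp(-5*t)]
  [-4*t*exp(-5*t), t^2*exp(-5*t) + t*exp(-5*t) + exp(-5*t), t^2*exp(-5*t) - t*exp(-5*t)]
  [4*t*exp(-5*t), -t^2*exp(-5*t) - t*exp(-5*t), -t^2*exp(-5*t) + t*exp(-5*t) + exp(-5*t)]

Strategy: write B = P · J · P⁻¹ where J is a Jordan canonical form, so e^{tB} = P · e^{tJ} · P⁻¹, and e^{tJ} can be computed block-by-block.

B has Jordan form
J =
  [-5,  1,  0]
  [ 0, -5,  1]
  [ 0,  0, -5]
(up to reordering of blocks).

Per-block formulas:
  For a 3×3 Jordan block J_3(-5): exp(t · J_3(-5)) = e^(-5t)·(I + t·N + (t^2/2)·N^2), where N is the 3×3 nilpotent shift.

After assembling e^{tJ} and conjugating by P, we get:

e^{tB} =
  [-2*t*exp(-5*t) + exp(-5*t), t^2*exp(-5*t)/2, t^2*exp(-5*t)/2 - t*exp(-5*t)]
  [-4*t*exp(-5*t), t^2*exp(-5*t) + t*exp(-5*t) + exp(-5*t), t^2*exp(-5*t) - t*exp(-5*t)]
  [4*t*exp(-5*t), -t^2*exp(-5*t) - t*exp(-5*t), -t^2*exp(-5*t) + t*exp(-5*t) + exp(-5*t)]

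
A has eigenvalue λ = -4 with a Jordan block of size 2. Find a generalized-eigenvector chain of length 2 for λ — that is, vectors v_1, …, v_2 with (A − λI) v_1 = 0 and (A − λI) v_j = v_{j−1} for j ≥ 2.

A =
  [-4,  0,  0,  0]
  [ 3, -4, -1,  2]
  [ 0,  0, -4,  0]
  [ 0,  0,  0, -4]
A Jordan chain for λ = -4 of length 2:
v_1 = (0, 3, 0, 0)ᵀ
v_2 = (1, 0, 0, 0)ᵀ

Let N = A − (-4)·I. We want v_2 with N^2 v_2 = 0 but N^1 v_2 ≠ 0; then v_{j-1} := N · v_j for j = 2, …, 2.

Pick v_2 = (1, 0, 0, 0)ᵀ.
Then v_1 = N · v_2 = (0, 3, 0, 0)ᵀ.

Sanity check: (A − (-4)·I) v_1 = (0, 0, 0, 0)ᵀ = 0. ✓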